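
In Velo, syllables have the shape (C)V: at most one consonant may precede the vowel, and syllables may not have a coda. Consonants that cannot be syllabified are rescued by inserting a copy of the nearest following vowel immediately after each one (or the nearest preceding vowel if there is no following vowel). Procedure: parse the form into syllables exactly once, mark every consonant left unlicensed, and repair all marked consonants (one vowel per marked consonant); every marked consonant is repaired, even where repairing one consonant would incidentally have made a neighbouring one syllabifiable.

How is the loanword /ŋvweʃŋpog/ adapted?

Under (C)V, the unsyllabifiable consonants are /ŋ/, /v/, /ʃ/, /ŋ/, /g/ (no codas are permitted; onsets are limited to one consonant).
Inserting the epenthetic vowel yields /ŋ/ → /ŋe/, /v/ → /ve/, /ʃ/ → /ʃo/, /ŋ/ → /ŋo/, /g/ → /go/.

ŋeveweʃoŋopogo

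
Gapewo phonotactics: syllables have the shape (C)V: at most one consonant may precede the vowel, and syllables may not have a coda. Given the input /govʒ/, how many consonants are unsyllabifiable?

2

Under (C)V, the unsyllabifiable consonants are /v/, /ʒ/ (no codas are permitted; onsets are limited to one consonant).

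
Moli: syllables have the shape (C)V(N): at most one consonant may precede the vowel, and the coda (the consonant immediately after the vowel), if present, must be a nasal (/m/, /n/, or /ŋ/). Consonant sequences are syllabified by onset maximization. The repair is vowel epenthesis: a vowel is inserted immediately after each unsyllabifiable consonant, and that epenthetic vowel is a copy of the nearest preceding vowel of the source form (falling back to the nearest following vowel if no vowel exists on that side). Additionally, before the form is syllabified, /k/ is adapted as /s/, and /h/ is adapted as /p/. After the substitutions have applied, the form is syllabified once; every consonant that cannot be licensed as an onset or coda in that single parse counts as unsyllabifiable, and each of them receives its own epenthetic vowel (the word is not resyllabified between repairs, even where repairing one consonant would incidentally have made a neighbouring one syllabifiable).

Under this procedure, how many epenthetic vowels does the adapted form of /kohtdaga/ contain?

After substitution the input is /soptdaga/.
The unsyllabifiable consonants are /p/, /t/; each receives one epenthetic vowel.

2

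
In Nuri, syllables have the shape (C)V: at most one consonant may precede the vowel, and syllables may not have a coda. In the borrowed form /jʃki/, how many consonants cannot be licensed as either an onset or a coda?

The consonants /j/, /ʃ/ cannot be parsed into a legal (C)V syllable (no codas are permitted; onsets are limited to one consonant).

2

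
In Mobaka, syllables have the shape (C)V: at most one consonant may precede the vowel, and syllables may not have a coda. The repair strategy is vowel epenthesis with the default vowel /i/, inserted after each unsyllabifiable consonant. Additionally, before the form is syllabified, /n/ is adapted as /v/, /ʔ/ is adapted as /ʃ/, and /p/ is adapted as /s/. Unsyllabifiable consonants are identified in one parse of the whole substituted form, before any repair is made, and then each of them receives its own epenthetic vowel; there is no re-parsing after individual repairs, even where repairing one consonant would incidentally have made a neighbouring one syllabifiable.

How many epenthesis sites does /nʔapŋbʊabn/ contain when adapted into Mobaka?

After substitution the input is /vʃasŋbʊabv/.
The unsyllabifiable consonants are /v/, /s/, /ŋ/, /b/, /v/; each receives one epenthetic vowel.

5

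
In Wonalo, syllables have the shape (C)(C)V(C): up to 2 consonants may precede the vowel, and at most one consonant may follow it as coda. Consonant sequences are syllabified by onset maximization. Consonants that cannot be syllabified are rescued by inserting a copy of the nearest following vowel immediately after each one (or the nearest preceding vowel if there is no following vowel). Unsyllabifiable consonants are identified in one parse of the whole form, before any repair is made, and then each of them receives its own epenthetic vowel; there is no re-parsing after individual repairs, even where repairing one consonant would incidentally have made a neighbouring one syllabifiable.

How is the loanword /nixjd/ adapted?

The consonants /j/, /d/ cannot be parsed into a legal (C)(C)V(C) syllable (at most one coda consonant is licensed; onsets may contain at most 2 consonants).
Each unlicensed consonant becomes the onset of a new syllable: /j/ → /ji/, /d/ → /di/.

nixjidi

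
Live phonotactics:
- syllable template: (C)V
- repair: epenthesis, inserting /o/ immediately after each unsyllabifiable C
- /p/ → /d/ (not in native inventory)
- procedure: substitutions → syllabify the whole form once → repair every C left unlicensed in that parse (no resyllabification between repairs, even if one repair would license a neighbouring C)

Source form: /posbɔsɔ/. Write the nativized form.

dosobɔsɔ

Substitution: /p/ → /d/, giving /dosbɔsɔ/.
Under (C)V, the unsyllabifiable consonants are /s/ (no codas are permitted; onsets are limited to one consonant).
Inserting the epenthetic vowel yields /s/ → /so/.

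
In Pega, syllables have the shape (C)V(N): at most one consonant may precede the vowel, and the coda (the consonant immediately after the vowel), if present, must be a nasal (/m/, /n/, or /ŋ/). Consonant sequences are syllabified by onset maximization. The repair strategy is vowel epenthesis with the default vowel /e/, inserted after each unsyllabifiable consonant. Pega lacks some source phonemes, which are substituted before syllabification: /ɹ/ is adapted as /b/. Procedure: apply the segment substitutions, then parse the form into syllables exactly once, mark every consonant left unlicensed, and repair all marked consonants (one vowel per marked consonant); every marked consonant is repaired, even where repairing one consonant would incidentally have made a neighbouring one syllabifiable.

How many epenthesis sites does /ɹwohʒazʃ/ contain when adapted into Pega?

4

After substitution the input is /bwohʒazʃ/.
The unsyllabifiable consonants are /b/, /h/, /z/, /ʃ/; each receives one epenthetic vowel.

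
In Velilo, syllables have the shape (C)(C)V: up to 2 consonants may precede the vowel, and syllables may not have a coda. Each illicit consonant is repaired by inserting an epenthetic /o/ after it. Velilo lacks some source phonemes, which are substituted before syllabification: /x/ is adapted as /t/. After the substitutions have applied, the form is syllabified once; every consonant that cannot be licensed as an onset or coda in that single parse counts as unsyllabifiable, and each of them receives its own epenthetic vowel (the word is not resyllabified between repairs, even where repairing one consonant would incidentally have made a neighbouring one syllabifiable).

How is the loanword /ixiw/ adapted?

Substitution: /x/ → /t/, giving /itiw/.
The consonants /w/ cannot be parsed into a legal (C)(C)V syllable (no codas are permitted; onsets may contain at most 2 consonants).
Inserting the epenthetic vowel yields /w/ → /wo/.

itiwo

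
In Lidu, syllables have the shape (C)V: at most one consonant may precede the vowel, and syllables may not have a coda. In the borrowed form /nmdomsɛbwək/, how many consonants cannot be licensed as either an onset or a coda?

5

Under (C)V, the unsyllabifiable consonants are /n/, /m/, /m/, /b/, /k/ (no codas are permitted; onsets are limited to one consonant).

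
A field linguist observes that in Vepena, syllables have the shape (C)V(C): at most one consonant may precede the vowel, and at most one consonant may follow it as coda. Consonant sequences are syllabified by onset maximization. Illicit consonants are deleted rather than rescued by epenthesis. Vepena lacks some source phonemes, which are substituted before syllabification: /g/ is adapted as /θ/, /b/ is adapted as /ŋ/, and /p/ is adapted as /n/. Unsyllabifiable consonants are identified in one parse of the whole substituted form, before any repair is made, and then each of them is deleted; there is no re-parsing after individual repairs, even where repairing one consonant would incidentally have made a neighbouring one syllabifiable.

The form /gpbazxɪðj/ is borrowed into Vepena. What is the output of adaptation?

ŋazxɪð

Substitution: /g/ → /θ/, /p/ → /n/, /b/ → /ŋ/, giving /θnŋazxɪðj/.
The consonants /θ/, /n/, /j/ cannot be parsed into a legal (C)V(C) syllable (at most one coda consonant is licensed; onsets are limited to one consonant).
Deletion applies to /θ/, /n/, /j/.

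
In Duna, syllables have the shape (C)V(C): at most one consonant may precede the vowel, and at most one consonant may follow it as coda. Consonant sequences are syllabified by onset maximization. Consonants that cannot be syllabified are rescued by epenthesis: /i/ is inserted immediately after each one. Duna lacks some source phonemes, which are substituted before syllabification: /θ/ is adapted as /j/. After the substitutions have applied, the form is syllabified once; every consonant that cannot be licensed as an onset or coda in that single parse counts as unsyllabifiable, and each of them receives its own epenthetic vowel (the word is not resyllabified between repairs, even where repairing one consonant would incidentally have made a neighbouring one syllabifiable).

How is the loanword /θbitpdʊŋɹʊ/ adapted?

Substitution: /θ/ → /j/, giving /jbitpdʊŋɹʊ/.
Under (C)V(C), the unsyllabifiable consonants are /j/, /p/ (at most one coda consonant is licensed; onsets are limited to one consonant).
Each unlicensed consonant becomes the onset of a new syllable: /j/ → /ji/, /p/ → /pi/.

jibitpidʊŋɹʊ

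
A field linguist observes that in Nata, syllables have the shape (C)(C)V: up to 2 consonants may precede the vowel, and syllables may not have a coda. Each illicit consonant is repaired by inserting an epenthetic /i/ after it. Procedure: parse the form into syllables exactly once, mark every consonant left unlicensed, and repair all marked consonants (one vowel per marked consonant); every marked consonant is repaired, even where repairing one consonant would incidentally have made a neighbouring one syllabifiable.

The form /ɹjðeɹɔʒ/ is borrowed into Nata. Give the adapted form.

ɹijðeɹɔʒi

Under (C)(C)V, the unsyllabifiable consonants are /ɹ/, /ʒ/ (no codas are permitted; onsets may contain at most 2 consonants).
Epenthesis after each stranded consonant: /ɹ/ → /ɹi/, /ʒ/ → /ʒi/.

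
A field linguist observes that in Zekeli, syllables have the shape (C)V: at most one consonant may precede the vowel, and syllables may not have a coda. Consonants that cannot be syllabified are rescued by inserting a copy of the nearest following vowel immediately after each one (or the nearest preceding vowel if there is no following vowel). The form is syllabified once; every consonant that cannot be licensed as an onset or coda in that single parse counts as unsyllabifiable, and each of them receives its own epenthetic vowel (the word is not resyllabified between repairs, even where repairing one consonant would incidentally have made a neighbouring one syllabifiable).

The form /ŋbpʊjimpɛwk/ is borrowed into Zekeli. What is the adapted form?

ŋʊbʊpʊjimɛpɛwɛkɛ

Under (C)V, the unsyllabifiable consonants are /ŋ/, /b/, /m/, /w/, /k/ (no codas are permitted; onsets are limited to one consonant).
Each unlicensed consonant becomes the onset of a new syllable: /ŋ/ → /ŋʊ/, /b/ → /bʊ/, /m/ → /mɛ/, /w/ → /wɛ/, /k/ → /kɛ/.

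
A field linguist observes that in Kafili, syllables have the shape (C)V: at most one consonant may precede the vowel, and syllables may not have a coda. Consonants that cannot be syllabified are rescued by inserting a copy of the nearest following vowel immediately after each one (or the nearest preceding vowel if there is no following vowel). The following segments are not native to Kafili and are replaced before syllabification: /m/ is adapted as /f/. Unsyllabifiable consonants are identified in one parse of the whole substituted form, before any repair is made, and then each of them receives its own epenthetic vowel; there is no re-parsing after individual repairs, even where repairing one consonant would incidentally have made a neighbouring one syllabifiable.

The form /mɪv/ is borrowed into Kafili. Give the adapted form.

Substitution: /m/ → /f/, giving /fɪv/.
Under (C)V, the unsyllabifiable consonants are /v/ (no codas are permitted; onsets are limited to one consonant).
Each unlicensed consonant becomes the onset of a new syllable: /v/ → /vɪ/.

fɪvɪ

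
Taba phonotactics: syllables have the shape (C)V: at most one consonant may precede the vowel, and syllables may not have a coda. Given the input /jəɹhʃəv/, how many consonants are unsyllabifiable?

Under (C)V, the unsyllabifiable consonants are /ɹ/, /h/, /v/ (no codas are permitted; onsets are limited to one consonant).

3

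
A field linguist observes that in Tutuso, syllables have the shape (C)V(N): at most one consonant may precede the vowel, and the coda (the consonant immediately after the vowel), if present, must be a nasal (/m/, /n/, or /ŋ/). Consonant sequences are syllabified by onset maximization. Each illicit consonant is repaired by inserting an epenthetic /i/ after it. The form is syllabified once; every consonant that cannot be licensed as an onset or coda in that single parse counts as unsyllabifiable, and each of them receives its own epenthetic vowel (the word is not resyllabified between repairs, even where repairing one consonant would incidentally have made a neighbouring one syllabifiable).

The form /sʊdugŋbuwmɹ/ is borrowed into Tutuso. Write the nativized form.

sʊdugiŋibuwimiɹi

Syllabifying with onset maximization leaves /g/, /ŋ/, /w/, /m/, /ɹ/ stranded (only a nasal (/m/, /n/, or /ŋ/) is licensed in coda position; onsets are limited to one consonant).
Epenthesis after each stranded consonant: /g/ → /gi/, /ŋ/ → /ŋi/, /w/ → /wi/, /m/ → /mi/, /ɹ/ → /ɹi/.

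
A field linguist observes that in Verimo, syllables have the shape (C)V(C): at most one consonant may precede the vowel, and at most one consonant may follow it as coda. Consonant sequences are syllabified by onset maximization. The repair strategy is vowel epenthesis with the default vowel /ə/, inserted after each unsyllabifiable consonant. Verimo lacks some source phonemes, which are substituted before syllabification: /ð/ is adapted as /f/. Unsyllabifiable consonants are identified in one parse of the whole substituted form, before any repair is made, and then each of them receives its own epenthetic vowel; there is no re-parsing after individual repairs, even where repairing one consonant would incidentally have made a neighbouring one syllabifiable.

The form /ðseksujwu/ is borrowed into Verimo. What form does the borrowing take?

fəseksujwu

Substitution: /ð/ → /f/, giving /fseksujwu/.
Under (C)V(C), the unsyllabifiable consonants are /f/ (at most one coda consonant is licensed; onsets are limited to one consonant).
Each unlicensed consonant becomes the onset of a new syllable: /f/ → /fə/.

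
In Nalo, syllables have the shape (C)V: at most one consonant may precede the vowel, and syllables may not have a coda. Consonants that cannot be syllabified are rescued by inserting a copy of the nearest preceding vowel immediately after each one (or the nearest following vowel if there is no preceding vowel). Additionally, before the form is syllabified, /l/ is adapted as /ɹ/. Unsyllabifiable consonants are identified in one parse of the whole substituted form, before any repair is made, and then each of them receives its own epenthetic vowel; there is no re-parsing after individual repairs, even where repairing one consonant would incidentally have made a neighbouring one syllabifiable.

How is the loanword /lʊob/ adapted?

Substitution: /l/ → /ɹ/, giving /ɹʊob/.
Syllabifying with onset maximization leaves /b/ stranded (no codas are permitted; onsets are limited to one consonant).
Each unlicensed consonant becomes the onset of a new syllable: /b/ → /bo/.

ɹʊobo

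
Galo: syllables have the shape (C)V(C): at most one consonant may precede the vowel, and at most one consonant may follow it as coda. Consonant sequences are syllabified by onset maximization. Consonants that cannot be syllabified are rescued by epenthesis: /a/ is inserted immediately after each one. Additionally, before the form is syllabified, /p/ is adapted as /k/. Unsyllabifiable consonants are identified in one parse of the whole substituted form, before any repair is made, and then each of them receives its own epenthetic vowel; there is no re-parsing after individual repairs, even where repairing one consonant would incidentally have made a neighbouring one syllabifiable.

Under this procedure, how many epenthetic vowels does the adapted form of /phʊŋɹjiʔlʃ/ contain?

After substitution the input is /khʊŋɹjiʔlʃ/.
The unsyllabifiable consonants are /k/, /ɹ/, /l/, /ʃ/; each receives one epenthetic vowel.

4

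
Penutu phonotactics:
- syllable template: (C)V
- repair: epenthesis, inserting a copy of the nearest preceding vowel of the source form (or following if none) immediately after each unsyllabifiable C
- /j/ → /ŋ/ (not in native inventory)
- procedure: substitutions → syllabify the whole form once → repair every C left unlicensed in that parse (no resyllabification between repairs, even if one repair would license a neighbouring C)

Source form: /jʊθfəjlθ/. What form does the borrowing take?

ŋʊθʊfəŋələθə

Substitution: /j/ → /ŋ/, giving /ŋʊθfəŋlθ/.
Under (C)V, the unsyllabifiable consonants are /θ/, /ŋ/, /l/, /θ/ (no codas are permitted; onsets are limited to one consonant).
Inserting the epenthetic vowel yields /θ/ → /θʊ/, /ŋ/ → /ŋə/, /l/ → /lə/, /θ/ → /θə/.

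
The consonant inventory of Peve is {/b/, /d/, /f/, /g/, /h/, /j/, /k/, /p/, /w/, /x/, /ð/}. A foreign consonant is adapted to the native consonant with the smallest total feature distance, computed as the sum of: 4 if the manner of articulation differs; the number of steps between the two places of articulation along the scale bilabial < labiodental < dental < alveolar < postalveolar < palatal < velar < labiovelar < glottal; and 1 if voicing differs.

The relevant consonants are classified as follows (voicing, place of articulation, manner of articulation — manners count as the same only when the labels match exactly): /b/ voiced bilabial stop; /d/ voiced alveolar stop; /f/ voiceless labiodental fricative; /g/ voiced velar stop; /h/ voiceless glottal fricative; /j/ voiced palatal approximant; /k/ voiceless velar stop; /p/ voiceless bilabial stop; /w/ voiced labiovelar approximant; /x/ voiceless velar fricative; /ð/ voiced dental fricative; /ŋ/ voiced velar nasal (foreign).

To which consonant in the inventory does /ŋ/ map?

/g/ is closest: manner differs (nasal→stop, +4), place distance 0 (velar→velar), same voicing; total 4. Next closest is /j/ at distance 5.

g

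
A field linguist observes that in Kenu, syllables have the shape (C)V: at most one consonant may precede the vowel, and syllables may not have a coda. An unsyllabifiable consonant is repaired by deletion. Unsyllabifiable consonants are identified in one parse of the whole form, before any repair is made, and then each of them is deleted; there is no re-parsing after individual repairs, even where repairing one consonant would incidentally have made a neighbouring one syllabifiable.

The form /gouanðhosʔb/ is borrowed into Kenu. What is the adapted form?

gouaho

Under (C)V, the unsyllabifiable consonants are /n/, /ð/, /s/, /ʔ/, /b/ (no codas are permitted; onsets are limited to one consonant).
Deletion applies to /n/, /ð/, /s/, /ʔ/, /b/.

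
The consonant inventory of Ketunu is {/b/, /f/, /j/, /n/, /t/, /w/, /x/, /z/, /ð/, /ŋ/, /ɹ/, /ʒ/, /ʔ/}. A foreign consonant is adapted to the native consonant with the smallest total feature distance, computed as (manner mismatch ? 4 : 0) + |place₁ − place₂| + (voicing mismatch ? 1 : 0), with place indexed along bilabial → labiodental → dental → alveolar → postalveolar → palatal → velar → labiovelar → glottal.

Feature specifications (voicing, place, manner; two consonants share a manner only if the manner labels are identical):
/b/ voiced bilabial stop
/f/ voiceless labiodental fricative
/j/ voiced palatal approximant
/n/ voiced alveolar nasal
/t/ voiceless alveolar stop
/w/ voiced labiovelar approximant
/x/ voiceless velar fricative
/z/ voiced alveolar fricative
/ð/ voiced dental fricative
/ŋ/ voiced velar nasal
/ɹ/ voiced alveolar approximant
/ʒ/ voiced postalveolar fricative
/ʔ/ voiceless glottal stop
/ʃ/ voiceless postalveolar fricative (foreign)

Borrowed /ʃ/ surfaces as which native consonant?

ʒ

/ʒ/ is closest: same manner (fricative), place distance 0 (postalveolar→postalveolar), voicing differs (+1); total 1. Next closest is /x/ at distance 2.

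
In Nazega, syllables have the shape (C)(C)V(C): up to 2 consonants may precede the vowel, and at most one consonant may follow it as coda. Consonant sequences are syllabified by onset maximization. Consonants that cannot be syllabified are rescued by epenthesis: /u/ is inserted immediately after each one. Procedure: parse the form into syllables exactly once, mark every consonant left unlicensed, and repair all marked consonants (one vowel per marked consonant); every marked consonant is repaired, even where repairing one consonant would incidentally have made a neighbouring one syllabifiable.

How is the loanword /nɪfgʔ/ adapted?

nɪfguʔu

Syllabifying with onset maximization leaves /g/, /ʔ/ stranded (at most one coda consonant is licensed; onsets may contain at most 2 consonants).
Each unlicensed consonant becomes the onset of a new syllable: /g/ → /gu/, /ʔ/ → /ʔu/.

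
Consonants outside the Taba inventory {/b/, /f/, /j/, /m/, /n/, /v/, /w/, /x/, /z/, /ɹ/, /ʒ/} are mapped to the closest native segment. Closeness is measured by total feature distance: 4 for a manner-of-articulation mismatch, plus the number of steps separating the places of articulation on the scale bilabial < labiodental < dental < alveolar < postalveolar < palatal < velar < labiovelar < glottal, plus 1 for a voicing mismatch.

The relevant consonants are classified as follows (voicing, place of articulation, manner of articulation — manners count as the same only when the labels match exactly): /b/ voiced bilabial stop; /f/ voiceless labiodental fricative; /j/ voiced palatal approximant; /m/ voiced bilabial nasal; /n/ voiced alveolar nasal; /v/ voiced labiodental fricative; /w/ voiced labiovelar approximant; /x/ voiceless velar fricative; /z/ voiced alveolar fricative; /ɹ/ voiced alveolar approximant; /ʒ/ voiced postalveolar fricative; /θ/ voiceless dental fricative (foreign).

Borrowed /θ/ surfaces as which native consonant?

f

/f/ is closest: same manner (fricative), place distance 1 (dental→labiodental), same voicing; total 1. Next closest is /v/ at distance 2.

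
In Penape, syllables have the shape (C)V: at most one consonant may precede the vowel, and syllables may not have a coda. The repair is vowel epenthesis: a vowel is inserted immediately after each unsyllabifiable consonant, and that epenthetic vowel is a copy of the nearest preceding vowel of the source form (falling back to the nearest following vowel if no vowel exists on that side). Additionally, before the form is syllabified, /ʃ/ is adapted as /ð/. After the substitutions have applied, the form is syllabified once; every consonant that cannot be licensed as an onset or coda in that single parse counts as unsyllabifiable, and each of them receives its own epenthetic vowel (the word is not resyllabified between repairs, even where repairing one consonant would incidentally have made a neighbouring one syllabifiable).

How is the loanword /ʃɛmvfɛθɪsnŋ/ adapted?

Substitution: /ʃ/ → /ð/, giving /ðɛmvfɛθɪsnŋ/.
Syllabifying with onset maximization leaves /m/, /v/, /s/, /n/, /ŋ/ stranded (no codas are permitted; onsets are limited to one consonant).
Inserting the epenthetic vowel yields /m/ → /mɛ/, /v/ → /vɛ/, /s/ → /sɪ/, /n/ → /nɪ/, /ŋ/ → /ŋɪ/.

ðɛmɛvɛfɛθɪsɪnɪŋɪ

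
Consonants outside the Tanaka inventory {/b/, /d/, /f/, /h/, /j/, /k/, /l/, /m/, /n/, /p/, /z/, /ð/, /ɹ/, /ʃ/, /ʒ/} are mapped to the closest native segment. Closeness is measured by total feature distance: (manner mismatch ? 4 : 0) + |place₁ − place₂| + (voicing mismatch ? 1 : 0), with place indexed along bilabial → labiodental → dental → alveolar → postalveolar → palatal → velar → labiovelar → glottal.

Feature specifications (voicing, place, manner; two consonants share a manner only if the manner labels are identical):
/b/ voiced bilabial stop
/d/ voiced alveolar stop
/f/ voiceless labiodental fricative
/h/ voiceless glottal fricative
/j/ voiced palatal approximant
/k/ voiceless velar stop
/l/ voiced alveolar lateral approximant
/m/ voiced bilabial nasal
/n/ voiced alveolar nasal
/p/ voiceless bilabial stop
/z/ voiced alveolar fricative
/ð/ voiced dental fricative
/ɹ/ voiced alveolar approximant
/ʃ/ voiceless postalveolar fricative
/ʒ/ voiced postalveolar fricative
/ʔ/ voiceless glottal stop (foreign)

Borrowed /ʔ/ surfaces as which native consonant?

/k/ is closest: same manner (stop), place distance 2 (glottal→velar), same voicing; total 2. Next closest is /h/ at distance 4.

k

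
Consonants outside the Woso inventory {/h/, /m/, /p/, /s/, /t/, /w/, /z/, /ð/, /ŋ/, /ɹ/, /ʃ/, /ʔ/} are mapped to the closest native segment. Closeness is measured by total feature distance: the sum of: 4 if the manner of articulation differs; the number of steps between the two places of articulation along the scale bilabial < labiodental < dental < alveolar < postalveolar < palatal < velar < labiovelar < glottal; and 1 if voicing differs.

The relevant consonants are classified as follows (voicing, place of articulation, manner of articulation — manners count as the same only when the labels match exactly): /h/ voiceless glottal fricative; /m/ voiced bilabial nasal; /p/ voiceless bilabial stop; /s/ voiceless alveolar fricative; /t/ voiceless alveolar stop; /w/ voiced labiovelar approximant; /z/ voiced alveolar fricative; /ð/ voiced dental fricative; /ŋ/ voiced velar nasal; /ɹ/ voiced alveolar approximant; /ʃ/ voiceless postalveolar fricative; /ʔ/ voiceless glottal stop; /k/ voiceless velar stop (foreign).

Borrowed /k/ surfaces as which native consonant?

ʔ

/ʔ/ is closest: same manner (stop), place distance 2 (velar→glottal), same voicing; total 2. Next closest is /t/ at distance 3.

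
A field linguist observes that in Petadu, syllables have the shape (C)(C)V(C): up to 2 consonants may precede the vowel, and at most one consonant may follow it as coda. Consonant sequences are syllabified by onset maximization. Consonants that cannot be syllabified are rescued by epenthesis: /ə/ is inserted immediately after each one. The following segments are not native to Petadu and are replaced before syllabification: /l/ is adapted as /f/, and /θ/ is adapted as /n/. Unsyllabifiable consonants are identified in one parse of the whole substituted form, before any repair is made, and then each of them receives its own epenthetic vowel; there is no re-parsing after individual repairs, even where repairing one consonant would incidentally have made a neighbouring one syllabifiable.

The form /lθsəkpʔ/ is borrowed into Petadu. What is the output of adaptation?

fənsəkpəʔə

Substitution: /l/ → /f/, /θ/ → /n/, giving /fnsəkpʔ/.
Syllabifying with onset maximization leaves /f/, /p/, /ʔ/ stranded (at most one coda consonant is licensed; onsets may contain at most 2 consonants).
Inserting the epenthetic vowel yields /f/ → /fə/, /p/ → /pə/, /ʔ/ → /ʔə/.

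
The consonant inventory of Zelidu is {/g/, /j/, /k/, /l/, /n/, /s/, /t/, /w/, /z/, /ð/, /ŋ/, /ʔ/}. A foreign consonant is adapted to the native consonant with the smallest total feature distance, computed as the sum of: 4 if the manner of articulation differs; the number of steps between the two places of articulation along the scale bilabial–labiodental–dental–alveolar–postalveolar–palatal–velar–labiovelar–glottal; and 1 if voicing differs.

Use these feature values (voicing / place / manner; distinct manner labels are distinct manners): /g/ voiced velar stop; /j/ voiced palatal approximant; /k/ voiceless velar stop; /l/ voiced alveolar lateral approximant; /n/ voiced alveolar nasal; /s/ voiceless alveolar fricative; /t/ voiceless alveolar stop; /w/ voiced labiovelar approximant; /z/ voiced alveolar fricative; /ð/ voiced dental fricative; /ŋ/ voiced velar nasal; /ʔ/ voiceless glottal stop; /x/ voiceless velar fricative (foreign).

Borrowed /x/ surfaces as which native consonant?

s

/s/ is closest: same manner (fricative), place distance 3 (velar→alveolar), same voicing; total 3. Next closest is /k/ at distance 4.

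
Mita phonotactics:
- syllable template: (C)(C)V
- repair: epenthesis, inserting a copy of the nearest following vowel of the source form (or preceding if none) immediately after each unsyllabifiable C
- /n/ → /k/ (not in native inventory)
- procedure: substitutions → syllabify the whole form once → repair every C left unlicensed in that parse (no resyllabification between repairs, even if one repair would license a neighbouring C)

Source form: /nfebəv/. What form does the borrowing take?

kfebəvə

Substitution: /n/ → /k/, giving /kfebəv/.
Syllabifying with onset maximization leaves /v/ stranded (no codas are permitted; onsets may contain at most 2 consonants).
Each unlicensed consonant becomes the onset of a new syllable: /v/ → /və/.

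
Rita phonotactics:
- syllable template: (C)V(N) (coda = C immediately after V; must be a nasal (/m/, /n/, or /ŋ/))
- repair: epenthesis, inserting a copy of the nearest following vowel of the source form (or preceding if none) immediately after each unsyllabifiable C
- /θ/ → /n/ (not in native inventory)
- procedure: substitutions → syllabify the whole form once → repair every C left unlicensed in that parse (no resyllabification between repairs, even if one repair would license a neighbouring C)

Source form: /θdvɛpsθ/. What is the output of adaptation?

Substitution: /θ/ → /n/, giving /ndvɛpsn/.
Under (C)V(N), the unsyllabifiable consonants are /n/, /d/, /p/, /s/, /n/ (only a nasal (/m/, /n/, or /ŋ/) is licensed in coda position; onsets are limited to one consonant).
Each unlicensed consonant becomes the onset of a new syllable: /n/ → /nɛ/, /d/ → /dɛ/, /p/ → /pɛ/, /s/ → /sɛ/, /n/ → /nɛ/.

nɛdɛvɛpɛsɛnɛ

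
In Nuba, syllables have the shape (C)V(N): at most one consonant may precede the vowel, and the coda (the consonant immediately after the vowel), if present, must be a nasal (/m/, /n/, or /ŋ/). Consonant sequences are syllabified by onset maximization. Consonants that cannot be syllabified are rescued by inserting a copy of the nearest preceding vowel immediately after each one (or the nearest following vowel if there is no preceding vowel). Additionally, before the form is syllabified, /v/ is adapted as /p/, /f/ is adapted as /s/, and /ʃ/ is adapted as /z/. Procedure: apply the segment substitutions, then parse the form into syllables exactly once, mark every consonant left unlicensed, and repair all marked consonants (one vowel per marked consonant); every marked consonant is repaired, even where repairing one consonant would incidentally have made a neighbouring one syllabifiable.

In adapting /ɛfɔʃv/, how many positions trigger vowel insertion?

2

After substitution the input is /ɛsɔzp/.
The unsyllabifiable consonants are /z/, /p/; each receives one epenthetic vowel.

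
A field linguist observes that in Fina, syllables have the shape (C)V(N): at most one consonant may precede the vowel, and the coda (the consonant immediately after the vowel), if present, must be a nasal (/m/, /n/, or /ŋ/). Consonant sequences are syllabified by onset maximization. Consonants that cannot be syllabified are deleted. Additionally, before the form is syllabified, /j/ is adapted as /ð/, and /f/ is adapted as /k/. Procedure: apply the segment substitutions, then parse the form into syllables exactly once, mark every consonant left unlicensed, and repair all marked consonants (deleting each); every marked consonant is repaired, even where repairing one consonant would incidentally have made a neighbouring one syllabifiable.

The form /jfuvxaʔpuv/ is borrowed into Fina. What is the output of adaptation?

kuxapu

Substitution: /j/ → /ð/, /f/ → /k/, giving /ðkuvxaʔpuv/.
Under (C)V(N), the unsyllabifiable consonants are /ð/, /v/, /ʔ/, /v/ (only a nasal (/m/, /n/, or /ŋ/) is licensed in coda position; onsets are limited to one consonant).
Deleting the stranded consonants removes /ð/, /v/, /ʔ/, /v/.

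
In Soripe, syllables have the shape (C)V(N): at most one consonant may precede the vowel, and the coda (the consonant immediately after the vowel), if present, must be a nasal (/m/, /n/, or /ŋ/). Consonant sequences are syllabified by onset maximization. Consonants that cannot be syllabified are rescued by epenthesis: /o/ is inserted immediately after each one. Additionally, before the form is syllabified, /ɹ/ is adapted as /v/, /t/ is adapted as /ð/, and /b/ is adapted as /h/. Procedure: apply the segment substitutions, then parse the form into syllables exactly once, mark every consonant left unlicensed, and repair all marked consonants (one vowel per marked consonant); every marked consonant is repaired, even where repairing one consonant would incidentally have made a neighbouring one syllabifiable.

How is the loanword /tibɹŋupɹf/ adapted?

Substitution: /t/ → /ð/, /b/ → /h/, /ɹ/ → /v/, giving /ðihvŋupvf/.
Syllabifying with onset maximization leaves /h/, /v/, /p/, /v/, /f/ stranded (only a nasal (/m/, /n/, or /ŋ/) is licensed in coda position; onsets are limited to one consonant).
Inserting the epenthetic vowel yields /h/ → /ho/, /v/ → /vo/, /p/ → /po/, /v/ → /vo/, /f/ → /fo/.

ðihovoŋupovofo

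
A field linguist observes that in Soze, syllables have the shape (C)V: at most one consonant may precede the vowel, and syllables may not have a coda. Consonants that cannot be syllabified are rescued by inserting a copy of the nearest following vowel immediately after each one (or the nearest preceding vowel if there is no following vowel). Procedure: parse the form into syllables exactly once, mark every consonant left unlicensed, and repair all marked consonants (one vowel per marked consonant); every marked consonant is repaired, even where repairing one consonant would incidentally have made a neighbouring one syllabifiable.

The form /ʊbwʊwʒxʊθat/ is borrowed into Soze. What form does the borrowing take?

ʊbʊwʊwʊʒʊxʊθata

The consonants /b/, /w/, /ʒ/, /t/ cannot be parsed into a legal (C)V syllable (no codas are permitted; onsets are limited to one consonant).
Each unlicensed consonant becomes the onset of a new syllable: /b/ → /bʊ/, /w/ → /wʊ/, /ʒ/ → /ʒʊ/, /t/ → /ta/.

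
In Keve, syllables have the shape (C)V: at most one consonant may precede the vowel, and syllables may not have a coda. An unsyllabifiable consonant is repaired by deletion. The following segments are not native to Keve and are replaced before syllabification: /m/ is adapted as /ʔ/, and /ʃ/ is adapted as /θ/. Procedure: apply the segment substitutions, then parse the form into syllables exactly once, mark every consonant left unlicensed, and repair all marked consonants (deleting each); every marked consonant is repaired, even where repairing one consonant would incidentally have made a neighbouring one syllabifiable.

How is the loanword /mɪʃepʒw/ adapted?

ʔɪθe

Substitution: /m/ → /ʔ/, /ʃ/ → /θ/, giving /ʔɪθepʒw/.
Syllabifying with onset maximization leaves /p/, /ʒ/, /w/ stranded (no codas are permitted; onsets are limited to one consonant).
Deleting the stranded consonants removes /p/, /ʒ/, /w/.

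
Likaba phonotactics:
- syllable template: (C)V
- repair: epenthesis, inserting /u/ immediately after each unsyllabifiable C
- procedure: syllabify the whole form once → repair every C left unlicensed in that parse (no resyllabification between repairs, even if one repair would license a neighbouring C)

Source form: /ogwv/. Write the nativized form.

oguwuvu

Syllabifying with onset maximization leaves /g/, /w/, /v/ stranded (no codas are permitted; onsets are limited to one consonant).
Inserting the epenthetic vowel yields /g/ → /gu/, /w/ → /wu/, /v/ → /vu/.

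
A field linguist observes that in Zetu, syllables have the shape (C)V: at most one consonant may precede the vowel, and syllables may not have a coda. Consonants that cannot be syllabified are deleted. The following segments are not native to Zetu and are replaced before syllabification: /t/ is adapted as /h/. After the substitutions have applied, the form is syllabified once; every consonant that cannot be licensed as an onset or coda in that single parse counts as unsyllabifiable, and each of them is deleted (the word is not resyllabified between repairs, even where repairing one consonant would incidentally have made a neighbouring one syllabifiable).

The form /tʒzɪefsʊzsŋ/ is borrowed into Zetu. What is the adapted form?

zɪesʊ

Substitution: /t/ → /h/, giving /hʒzɪefsʊzsŋ/.
The consonants /h/, /ʒ/, /f/, /z/, /s/, /ŋ/ cannot be parsed into a legal (C)V syllable (no codas are permitted; onsets are limited to one consonant).
Deleting the stranded consonants removes /h/, /ʒ/, /f/, /z/, /s/, /ŋ/.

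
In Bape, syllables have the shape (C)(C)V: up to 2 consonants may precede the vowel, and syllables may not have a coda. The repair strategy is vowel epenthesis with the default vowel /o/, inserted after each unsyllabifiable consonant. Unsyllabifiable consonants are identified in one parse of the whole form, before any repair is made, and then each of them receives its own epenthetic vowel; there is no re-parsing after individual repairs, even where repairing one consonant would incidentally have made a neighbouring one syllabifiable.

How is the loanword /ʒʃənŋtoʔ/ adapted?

The consonants /n/, /ʔ/ cannot be parsed into a legal (C)(C)V syllable (no codas are permitted; onsets may contain at most 2 consonants).
Each unlicensed consonant becomes the onset of a new syllable: /n/ → /no/, /ʔ/ → /ʔo/.

ʒʃənoŋtoʔo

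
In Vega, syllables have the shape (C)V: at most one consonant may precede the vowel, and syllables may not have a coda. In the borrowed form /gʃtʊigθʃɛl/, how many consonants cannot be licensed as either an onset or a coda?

Syllabifying with onset maximization leaves /g/, /ʃ/, /g/, /θ/, /l/ stranded (no codas are permitted; onsets are limited to one consonant).

5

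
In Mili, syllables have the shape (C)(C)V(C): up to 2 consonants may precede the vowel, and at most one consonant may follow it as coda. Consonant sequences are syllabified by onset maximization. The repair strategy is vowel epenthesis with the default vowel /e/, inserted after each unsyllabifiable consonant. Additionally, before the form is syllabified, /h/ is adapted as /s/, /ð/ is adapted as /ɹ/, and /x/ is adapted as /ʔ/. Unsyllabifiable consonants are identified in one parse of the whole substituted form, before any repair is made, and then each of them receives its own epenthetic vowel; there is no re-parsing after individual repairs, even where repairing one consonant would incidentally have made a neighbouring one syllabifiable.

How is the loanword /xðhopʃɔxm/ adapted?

Substitution: /x/ → /ʔ/, /ð/ → /ɹ/, /h/ → /s/, giving /ʔɹsopʃɔʔm/.
The consonants /ʔ/, /m/ cannot be parsed into a legal (C)(C)V(C) syllable (at most one coda consonant is licensed; onsets may contain at most 2 consonants).
Epenthesis after each stranded consonant: /ʔ/ → /ʔe/, /m/ → /me/.

ʔeɹsopʃɔʔme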